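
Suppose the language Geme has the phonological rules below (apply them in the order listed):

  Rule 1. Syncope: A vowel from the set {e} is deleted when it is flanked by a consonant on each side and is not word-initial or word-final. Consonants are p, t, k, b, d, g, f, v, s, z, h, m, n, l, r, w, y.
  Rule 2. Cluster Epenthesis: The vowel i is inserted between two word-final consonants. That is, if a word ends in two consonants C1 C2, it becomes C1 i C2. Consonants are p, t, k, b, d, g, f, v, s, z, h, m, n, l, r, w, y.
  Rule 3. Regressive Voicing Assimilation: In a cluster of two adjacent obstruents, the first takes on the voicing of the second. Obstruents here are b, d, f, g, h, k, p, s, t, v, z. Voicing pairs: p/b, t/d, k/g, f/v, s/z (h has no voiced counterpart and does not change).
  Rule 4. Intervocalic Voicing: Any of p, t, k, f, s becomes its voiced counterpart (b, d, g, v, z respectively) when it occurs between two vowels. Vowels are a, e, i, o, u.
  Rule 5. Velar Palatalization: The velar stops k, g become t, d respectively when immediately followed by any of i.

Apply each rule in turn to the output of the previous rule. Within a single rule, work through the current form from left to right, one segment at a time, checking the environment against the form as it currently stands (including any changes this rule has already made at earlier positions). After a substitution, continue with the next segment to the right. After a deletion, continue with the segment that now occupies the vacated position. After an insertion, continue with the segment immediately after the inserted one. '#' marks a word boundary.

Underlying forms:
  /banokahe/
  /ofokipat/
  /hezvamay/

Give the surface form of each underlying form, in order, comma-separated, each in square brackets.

/banokahe/:
  Rule 1 Syncope: no change — [banokahe]
  Rule 2 Cluster Epenthesis: no change — [banokahe]
  Rule 3 Regressive Voicing Assimilation: no change — [banokahe]
  Rule 4 Intervocalic Voicing: [banokahe] → [banogahe]
  Rule 5 Velar Palatalization: no change — [banogahe]
/ofokipat/:
  Rule 1 Syncope: no change — [ofokipat]
  Rule 2 Cluster Epenthesis: no change — [ofokipat]
  Rule 3 Regressive Voicing Assimilation: no change — [ofokipat]
  Rule 4 Intervocalic Voicing: [ofokipat] → [ovogibat]
  Rule 5 Velar Palatalization: [ovogibat] → [ovodibat]
/hezvamay/:
  Rule 1 Syncope: [hezvamay] → [hzvamay]
  Rule 2 Cluster Epenthesis: no change — [hzvamay]
  Rule 3 Regressive Voicing Assimilation: no change — [hzvamay]
  Rule 4 Intervocalic Voicing: no change — [hzvamay]
  Rule 5 Velar Palatalization: no change — [hzvamay]

[banogahe], [ovodibat], [hzvamay]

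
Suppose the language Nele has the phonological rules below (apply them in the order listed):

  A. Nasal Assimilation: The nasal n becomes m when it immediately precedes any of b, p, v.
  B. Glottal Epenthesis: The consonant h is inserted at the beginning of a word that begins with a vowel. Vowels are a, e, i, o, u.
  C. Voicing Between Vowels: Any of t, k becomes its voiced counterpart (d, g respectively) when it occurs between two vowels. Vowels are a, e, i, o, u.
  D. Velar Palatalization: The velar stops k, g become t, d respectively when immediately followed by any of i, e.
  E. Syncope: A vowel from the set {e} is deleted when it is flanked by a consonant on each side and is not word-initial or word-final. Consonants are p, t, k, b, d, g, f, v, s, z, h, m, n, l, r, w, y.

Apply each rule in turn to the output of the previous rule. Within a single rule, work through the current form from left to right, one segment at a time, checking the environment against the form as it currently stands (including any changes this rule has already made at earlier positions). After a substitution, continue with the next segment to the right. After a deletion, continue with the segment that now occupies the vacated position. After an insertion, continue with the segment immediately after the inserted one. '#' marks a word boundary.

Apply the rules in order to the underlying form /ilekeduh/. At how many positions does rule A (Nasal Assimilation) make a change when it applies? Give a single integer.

A Nasal Assimilation: no change — [ilekeduh]
B Glottal Epenthesis: [ilekeduh] → [hilekeduh]
C Voicing Between Vowels: [hilekeduh] → [hilegeduh]
D Velar Palatalization: [hilegeduh] → [hilededuh]
E Syncope: [hilededuh] → [hildduh]
Rule A changed 0 position(s).

0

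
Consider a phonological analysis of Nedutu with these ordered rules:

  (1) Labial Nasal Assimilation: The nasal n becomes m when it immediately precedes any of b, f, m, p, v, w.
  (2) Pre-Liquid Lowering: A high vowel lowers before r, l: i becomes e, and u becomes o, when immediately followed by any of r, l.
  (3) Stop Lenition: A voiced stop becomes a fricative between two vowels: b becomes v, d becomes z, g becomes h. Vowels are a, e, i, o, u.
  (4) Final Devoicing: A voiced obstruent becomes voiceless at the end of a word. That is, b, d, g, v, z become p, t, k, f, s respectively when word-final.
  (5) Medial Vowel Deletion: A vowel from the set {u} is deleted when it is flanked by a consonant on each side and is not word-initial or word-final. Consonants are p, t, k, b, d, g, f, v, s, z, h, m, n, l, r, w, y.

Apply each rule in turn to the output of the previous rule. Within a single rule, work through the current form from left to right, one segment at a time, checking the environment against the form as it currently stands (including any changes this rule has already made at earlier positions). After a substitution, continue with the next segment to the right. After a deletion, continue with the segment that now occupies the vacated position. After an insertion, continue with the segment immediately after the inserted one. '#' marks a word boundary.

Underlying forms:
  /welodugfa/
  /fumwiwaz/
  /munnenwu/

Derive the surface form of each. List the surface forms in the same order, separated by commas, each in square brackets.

[welozgfa], [fmwiwas], [mnnemwu]

/welodugfa/:
  (1) Labial Nasal Assimilation: no change — [welodugfa]
  (2) Pre-Liquid Lowering: no change — [welodugfa]
  (3) Stop Lenition: [welodugfa] → [welozugfa]
  (4) Final Devoicing: no change — [welozugfa]
  (5) Medial Vowel Deletion: [welozugfa] → [welozgfa]
/fumwiwaz/:
  (1) Labial Nasal Assimilation: no change — [fumwiwaz]
  (2) Pre-Liquid Lowering: no change — [fumwiwaz]
  (3) Stop Lenition: no change — [fumwiwaz]
  (4) Final Devoicing: [fumwiwaz] → [fumwiwas]
  (5) Medial Vowel Deletion: [fumwiwas] → [fmwiwas]
/munnenwu/:
  (1) Labial Nasal Assimilation: [munnenwu] → [munnemwu]
  (2) Pre-Liquid Lowering: no change — [munnemwu]
  (3) Stop Lenition: no change — [munnemwu]
  (4) Final Devoicing: no change — [munnemwu]
  (5) Medial Vowel Deletion: [munnemwu] → [mnnemwu]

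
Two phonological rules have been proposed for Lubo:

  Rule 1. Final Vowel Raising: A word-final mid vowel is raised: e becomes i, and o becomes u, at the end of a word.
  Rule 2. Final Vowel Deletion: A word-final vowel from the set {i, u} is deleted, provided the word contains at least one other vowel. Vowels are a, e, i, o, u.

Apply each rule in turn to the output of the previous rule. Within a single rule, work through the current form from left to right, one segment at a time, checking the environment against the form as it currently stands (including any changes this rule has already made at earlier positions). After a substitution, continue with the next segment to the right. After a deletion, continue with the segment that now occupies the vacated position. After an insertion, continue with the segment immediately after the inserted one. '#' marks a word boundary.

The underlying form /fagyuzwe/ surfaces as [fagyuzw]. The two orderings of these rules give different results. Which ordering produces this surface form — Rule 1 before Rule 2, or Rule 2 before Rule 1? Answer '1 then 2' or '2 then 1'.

1 then 2

Order 1 then 2:
  1 Final Vowel Raising: [fagyuzwe] → [fagyuzwi]
  2 Final Vowel Deletion: [fagyuzwi] → [fagyuzw]
  result: [fagyuzw]
Order 2 then 1:
  2 Final Vowel Deletion: no change — [fagyuzwe]
  1 Final Vowel Raising: [fagyuzwe] → [fagyuzwi]
  result: [fagyuzwi]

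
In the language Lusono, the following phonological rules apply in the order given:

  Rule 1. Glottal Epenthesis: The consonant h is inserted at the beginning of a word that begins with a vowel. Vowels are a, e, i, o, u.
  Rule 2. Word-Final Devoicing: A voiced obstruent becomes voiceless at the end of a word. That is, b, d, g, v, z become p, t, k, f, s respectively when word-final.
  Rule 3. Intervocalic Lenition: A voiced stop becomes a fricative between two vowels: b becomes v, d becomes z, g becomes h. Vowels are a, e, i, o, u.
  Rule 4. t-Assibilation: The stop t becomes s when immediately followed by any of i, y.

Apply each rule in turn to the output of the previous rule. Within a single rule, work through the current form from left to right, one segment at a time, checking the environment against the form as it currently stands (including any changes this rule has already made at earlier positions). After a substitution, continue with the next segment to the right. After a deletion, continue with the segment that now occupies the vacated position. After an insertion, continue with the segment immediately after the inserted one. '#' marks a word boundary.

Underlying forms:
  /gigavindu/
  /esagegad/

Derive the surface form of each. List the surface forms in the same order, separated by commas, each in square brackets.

[gihavindu], [hesahehat]

/gigavindu/:
  Rule 1 Glottal Epenthesis: no change — [gigavindu]
  Rule 2 Word-Final Devoicing: no change — [gigavindu]
  Rule 3 Intervocalic Lenition: [gigavindu] → [gihavindu]
  Rule 4 t-Assibilation: no change — [gihavindu]
/esagegad/:
  Rule 1 Glottal Epenthesis: [esagegad] → [hesagegad]
  Rule 2 Word-Final Devoicing: [hesagegad] → [hesagegat]
  Rule 3 Intervocalic Lenition: [hesagegat] → [hesahehat]
  Rule 4 t-Assibilation: no change — [hesahehat]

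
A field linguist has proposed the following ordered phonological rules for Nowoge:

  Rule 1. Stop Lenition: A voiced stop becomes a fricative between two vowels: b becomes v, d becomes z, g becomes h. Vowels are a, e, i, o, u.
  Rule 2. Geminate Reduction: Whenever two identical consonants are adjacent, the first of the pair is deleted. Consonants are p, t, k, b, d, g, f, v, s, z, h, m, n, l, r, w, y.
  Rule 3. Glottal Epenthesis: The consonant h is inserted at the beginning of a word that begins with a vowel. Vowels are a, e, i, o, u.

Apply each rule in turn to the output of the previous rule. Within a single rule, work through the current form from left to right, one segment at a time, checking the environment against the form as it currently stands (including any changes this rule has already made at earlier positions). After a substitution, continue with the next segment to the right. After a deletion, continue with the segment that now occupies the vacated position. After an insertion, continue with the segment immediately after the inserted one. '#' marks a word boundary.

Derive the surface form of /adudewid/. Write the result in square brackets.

[hazuzewid]

Rule 1 Stop Lenition: [adudewid] → [azuzewid]
Rule 2 Geminate Reduction: no change — [azuzewid]
Rule 3 Glottal Epenthesis: [azuzewid] → [hazuzewid]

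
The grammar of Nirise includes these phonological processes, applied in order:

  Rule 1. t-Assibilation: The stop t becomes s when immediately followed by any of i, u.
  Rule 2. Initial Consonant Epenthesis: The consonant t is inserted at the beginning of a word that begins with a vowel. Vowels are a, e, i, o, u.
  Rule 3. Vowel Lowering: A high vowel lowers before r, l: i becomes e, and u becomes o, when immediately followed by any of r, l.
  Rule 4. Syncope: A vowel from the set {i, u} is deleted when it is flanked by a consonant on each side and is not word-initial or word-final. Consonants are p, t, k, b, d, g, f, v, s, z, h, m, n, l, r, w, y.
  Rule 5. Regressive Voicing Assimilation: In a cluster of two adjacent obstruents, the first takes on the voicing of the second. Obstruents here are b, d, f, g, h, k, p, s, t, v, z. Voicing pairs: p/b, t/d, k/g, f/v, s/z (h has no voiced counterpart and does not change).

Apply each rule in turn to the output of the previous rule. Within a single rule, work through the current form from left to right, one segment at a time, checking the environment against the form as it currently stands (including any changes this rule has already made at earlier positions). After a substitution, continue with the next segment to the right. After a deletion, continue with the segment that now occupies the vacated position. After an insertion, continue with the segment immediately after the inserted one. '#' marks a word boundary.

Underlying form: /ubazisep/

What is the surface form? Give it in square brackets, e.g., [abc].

Rule 1 t-Assibilation: no change — [ubazisep]
Rule 2 Initial Consonant Epenthesis: [ubazisep] → [tubazisep]
Rule 3 Vowel Lowering: no change — [tubazisep]
Rule 4 Syncope: [tubazisep] → [tbazsep]
Rule 5 Regressive Voicing Assimilation: [tbazsep] → [dbassep]

[dbassep]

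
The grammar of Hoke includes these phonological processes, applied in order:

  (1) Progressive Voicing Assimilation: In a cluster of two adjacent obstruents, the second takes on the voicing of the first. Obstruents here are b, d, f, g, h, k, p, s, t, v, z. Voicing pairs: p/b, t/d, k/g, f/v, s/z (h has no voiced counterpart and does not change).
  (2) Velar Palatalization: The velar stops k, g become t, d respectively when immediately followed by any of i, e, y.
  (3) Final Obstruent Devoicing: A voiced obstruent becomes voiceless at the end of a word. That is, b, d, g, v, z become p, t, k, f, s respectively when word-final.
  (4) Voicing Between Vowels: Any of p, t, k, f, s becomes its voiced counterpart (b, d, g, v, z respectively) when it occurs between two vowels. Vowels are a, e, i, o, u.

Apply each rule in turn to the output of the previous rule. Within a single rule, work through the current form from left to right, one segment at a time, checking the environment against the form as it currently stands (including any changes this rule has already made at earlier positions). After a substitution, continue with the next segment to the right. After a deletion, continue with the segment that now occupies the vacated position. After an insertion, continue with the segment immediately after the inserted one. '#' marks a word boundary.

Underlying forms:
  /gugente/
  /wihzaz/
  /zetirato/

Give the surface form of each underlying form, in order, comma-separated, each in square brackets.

[gudente], [wihsas], [zedirado]

/gugente/:
  (1) Progressive Voicing Assimilation: no change — [gugente]
  (2) Velar Palatalization: [gugente] → [gudente]
  (3) Final Obstruent Devoicing: no change — [gudente]
  (4) Voicing Between Vowels: no change — [gudente]
/wihzaz/:
  (1) Progressive Voicing Assimilation: [wihzaz] → [wihsaz]
  (2) Velar Palatalization: no change — [wihsaz]
  (3) Final Obstruent Devoicing: [wihsaz] → [wihsas]
  (4) Voicing Between Vowels: no change — [wihsas]
/zetirato/:
  (1) Progressive Voicing Assimilation: no change — [zetirato]
  (2) Velar Palatalization: no change — [zetirato]
  (3) Final Obstruent Devoicing: no change — [zetirato]
  (4) Voicing Between Vowels: [zetirato] → [zedirado]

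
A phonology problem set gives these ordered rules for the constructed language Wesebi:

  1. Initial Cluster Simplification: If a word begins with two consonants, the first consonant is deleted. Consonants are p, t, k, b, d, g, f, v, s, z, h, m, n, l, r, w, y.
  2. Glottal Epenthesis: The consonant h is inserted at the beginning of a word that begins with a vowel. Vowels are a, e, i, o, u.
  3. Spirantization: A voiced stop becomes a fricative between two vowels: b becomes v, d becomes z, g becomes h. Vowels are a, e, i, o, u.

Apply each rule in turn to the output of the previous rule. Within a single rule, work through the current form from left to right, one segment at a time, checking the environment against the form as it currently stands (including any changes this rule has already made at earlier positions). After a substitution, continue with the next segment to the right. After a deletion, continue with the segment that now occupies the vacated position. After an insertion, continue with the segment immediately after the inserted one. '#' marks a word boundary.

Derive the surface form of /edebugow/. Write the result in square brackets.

1 Initial Cluster Simplification: no change — [edebugow]
2 Glottal Epenthesis: [edebugow] → [hedebugow]
3 Spirantization: [hedebugow] → [hezevuhow]

[hezevuhow]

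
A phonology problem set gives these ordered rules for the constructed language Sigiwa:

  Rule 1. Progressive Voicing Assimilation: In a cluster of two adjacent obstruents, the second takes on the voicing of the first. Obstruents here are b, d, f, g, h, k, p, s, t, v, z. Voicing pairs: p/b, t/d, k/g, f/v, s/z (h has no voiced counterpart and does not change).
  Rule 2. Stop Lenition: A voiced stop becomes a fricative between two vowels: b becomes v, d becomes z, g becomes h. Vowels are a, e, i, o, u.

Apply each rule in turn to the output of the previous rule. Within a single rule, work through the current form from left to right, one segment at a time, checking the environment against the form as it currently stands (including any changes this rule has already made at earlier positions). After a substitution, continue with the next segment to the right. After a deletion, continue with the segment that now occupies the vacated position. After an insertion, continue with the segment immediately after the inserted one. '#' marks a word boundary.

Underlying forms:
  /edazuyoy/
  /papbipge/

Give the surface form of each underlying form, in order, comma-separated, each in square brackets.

/edazuyoy/:
  Rule 1 Progressive Voicing Assimilation: no change — [edazuyoy]
  Rule 2 Stop Lenition: [edazuyoy] → [ezazuyoy]
/papbipge/:
  Rule 1 Progressive Voicing Assimilation: [papbipge] → [pappipke]
  Rule 2 Stop Lenition: no change — [pappipke]

[ezazuyoy], [pappipke]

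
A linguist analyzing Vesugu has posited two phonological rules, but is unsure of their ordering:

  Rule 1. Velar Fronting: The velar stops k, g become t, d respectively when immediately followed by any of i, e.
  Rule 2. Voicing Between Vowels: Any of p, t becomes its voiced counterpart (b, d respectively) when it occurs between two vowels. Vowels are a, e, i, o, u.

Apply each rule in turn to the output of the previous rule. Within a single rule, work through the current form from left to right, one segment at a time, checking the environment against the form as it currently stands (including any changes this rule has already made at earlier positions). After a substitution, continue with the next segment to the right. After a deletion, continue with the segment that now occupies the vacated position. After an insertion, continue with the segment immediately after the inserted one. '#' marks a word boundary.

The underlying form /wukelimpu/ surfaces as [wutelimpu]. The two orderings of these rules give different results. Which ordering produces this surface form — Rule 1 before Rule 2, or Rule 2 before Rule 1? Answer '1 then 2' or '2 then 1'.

Order 1 then 2:
  1 Velar Fronting: [wukelimpu] → [wutelimpu]
  2 Voicing Between Vowels: [wutelimpu] → [wudelimpu]
  result: [wudelimpu]
Order 2 then 1:
  2 Voicing Between Vowels: no change — [wukelimpu]
  1 Velar Fronting: [wukelimpu] → [wutelimpu]
  result: [wutelimpu]

2 then 1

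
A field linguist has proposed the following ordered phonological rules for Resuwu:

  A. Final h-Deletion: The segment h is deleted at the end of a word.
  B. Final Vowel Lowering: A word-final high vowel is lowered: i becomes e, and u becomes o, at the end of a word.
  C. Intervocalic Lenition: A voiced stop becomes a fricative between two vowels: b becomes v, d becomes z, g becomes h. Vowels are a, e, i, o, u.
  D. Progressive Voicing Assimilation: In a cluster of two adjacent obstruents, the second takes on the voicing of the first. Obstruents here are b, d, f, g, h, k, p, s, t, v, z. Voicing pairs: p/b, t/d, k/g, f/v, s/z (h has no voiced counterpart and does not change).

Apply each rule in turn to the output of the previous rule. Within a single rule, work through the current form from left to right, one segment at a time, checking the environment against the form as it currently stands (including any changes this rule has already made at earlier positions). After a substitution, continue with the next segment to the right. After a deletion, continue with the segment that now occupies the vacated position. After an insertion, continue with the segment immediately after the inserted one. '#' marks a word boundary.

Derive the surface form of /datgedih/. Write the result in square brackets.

[datkeze]

A Final h-Deletion: [datgedih] → [datgedi]
B Final Vowel Lowering: [datgedi] → [datgede]
C Intervocalic Lenition: [datgede] → [datgeze]
D Progressive Voicing Assimilation: [datgeze] → [datkeze]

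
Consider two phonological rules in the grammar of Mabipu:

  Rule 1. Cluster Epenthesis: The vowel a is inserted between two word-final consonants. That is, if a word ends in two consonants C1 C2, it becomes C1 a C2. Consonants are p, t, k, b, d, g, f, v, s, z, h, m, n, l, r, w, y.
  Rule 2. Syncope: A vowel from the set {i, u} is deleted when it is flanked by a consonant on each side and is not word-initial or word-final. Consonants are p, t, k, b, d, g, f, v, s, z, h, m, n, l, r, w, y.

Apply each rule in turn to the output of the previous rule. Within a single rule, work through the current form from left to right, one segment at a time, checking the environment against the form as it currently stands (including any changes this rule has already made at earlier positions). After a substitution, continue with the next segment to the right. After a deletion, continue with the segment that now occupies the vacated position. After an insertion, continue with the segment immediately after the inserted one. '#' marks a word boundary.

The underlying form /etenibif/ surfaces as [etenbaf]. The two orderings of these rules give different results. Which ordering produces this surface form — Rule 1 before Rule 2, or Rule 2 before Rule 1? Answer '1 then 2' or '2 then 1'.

Order 1 then 2:
  1 Cluster Epenthesis: no change — [etenibif]
  2 Syncope: [etenibif] → [etenbf]
  result: [etenbf]
Order 2 then 1:
  2 Syncope: [etenibif] → [etenbf]
  1 Cluster Epenthesis: [etenbf] → [etenbaf]
  result: [etenbaf]

2 then 1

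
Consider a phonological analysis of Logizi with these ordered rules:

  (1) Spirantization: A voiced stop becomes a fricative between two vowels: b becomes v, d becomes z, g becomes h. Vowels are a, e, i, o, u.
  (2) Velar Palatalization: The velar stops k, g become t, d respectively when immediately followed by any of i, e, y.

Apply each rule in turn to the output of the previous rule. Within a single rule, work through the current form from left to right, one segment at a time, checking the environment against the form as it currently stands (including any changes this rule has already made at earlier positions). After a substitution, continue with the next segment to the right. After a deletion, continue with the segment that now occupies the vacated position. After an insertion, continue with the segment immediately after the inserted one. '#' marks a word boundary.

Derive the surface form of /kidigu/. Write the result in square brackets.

[tizihu]

(1) Spirantization: [kidigu] → [kizihu]
(2) Velar Palatalization: [kizihu] → [tizihu]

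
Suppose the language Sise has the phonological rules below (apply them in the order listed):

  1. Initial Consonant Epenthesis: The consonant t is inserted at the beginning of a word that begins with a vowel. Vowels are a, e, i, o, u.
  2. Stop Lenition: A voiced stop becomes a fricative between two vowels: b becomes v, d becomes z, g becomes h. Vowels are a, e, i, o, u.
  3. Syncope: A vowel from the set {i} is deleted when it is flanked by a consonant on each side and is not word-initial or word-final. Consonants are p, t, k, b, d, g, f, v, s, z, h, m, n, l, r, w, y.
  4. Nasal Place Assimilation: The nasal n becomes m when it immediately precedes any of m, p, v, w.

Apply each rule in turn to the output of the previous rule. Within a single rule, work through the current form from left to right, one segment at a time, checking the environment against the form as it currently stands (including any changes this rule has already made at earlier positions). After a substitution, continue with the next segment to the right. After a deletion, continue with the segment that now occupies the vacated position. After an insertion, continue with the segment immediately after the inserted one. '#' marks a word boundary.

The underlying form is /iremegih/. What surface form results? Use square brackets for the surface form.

1 Initial Consonant Epenthesis: [iremegih] → [tiremegih]
2 Stop Lenition: [tiremegih] → [tiremehih]
3 Syncope: [tiremehih] → [tremehh]
4 Nasal Place Assimilation: no change — [tremehh]

[tremehh]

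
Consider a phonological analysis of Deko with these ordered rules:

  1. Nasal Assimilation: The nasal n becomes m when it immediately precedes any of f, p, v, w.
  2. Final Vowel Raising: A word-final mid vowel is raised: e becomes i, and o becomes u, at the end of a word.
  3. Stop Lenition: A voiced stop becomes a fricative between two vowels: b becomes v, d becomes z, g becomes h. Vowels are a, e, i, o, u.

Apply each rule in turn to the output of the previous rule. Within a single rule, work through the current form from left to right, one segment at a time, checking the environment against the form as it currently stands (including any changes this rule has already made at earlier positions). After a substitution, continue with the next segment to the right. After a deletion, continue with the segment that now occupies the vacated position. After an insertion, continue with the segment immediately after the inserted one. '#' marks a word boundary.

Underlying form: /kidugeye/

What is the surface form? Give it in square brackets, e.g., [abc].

[kizuheyi]

1 Nasal Assimilation: no change — [kidugeye]
2 Final Vowel Raising: [kidugeye] → [kidugeyi]
3 Stop Lenition: [kidugeyi] → [kizuheyi]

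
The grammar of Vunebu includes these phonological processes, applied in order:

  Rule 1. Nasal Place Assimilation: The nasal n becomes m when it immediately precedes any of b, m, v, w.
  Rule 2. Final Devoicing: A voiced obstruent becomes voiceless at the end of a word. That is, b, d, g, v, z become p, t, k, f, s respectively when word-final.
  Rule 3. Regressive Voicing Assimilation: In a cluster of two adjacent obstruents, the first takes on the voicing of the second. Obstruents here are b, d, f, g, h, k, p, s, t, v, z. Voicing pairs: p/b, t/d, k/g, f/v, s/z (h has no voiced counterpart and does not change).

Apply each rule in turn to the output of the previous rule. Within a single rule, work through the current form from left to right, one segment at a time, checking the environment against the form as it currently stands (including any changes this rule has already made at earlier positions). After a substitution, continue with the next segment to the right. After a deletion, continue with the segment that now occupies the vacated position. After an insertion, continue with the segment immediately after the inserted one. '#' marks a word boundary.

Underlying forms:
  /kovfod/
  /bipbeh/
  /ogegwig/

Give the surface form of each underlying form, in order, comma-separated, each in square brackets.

/kovfod/:
  Rule 1 Nasal Place Assimilation: no change — [kovfod]
  Rule 2 Final Devoicing: [kovfod] → [kovfot]
  Rule 3 Regressive Voicing Assimilation: [kovfot] → [koffot]
/bipbeh/:
  Rule 1 Nasal Place Assimilation: no change — [bipbeh]
  Rule 2 Final Devoicing: no change — [bipbeh]
  Rule 3 Regressive Voicing Assimilation: [bipbeh] → [bibbeh]
/ogegwig/:
  Rule 1 Nasal Place Assimilation: no change — [ogegwig]
  Rule 2 Final Devoicing: [ogegwig] → [ogegwik]
  Rule 3 Regressive Voicing Assimilation: no change — [ogegwik]

[koffot], [bibbeh], [ogegwik]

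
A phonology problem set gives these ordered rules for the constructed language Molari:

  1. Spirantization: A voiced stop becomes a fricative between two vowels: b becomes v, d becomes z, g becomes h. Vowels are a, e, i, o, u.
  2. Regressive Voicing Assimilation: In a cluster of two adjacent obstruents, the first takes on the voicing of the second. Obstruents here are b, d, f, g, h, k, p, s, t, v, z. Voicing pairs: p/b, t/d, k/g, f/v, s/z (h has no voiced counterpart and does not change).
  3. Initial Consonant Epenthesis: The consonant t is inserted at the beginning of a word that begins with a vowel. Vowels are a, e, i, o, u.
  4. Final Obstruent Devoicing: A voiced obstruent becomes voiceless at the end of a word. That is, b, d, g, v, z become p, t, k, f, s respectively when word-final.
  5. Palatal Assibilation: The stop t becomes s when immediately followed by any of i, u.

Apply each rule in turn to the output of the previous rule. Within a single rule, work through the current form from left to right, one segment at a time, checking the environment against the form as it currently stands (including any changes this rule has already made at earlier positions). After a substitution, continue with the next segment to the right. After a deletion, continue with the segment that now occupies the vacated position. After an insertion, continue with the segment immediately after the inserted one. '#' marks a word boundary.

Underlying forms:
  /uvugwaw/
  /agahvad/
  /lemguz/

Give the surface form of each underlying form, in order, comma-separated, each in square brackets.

[suvugwaw], [tahahvat], [lemgus]

/uvugwaw/:
  1 Spirantization: no change — [uvugwaw]
  2 Regressive Voicing Assimilation: no change — [uvugwaw]
  3 Initial Consonant Epenthesis: [uvugwaw] → [tuvugwaw]
  4 Final Obstruent Devoicing: no change — [tuvugwaw]
  5 Palatal Assibilation: [tuvugwaw] → [suvugwaw]
/agahvad/:
  1 Spirantization: [agahvad] → [ahahvad]
  2 Regressive Voicing Assimilation: no change — [ahahvad]
  3 Initial Consonant Epenthesis: [ahahvad] → [tahahvad]
  4 Final Obstruent Devoicing: [tahahvad] → [tahahvat]
  5 Palatal Assibilation: no change — [tahahvat]
/lemguz/:
  1 Spirantization: no change — [lemguz]
  2 Regressive Voicing Assimilation: no change — [lemguz]
  3 Initial Consonant Epenthesis: no change — [lemguz]
  4 Final Obstruent Devoicing: [lemguz] → [lemgus]
  5 Palatal Assibilation: no change — [lemgus]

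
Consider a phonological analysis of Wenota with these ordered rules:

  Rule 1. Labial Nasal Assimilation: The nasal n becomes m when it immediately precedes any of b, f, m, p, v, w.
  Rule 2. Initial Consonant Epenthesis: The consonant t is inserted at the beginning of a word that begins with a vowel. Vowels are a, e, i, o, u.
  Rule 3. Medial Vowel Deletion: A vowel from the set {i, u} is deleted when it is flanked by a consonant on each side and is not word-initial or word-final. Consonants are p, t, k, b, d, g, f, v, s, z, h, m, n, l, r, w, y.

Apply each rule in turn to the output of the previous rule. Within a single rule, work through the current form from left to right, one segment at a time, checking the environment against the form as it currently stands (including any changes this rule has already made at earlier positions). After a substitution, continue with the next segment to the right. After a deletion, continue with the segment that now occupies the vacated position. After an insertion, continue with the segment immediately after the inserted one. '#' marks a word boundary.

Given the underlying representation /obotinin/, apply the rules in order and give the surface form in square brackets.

[tobotnn]

Rule 1 Labial Nasal Assimilation: no change — [obotinin]
Rule 2 Initial Consonant Epenthesis: [obotinin] → [tobotinin]
Rule 3 Medial Vowel Deletion: [tobotinin] → [tobotnn]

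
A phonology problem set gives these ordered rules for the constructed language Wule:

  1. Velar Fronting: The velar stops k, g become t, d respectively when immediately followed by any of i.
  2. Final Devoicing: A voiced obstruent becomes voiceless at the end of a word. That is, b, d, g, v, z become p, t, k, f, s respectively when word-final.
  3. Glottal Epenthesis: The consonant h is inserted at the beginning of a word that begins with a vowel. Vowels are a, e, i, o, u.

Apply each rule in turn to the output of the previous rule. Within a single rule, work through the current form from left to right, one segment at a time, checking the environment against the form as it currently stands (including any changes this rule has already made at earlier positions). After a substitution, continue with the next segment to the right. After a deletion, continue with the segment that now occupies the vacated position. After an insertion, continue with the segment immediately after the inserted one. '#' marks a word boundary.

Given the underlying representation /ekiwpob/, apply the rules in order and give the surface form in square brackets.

[hetiwpop]

1 Velar Fronting: [ekiwpob] → [etiwpob]
2 Final Devoicing: [etiwpob] → [etiwpop]
3 Glottal Epenthesis: [etiwpop] → [hetiwpop]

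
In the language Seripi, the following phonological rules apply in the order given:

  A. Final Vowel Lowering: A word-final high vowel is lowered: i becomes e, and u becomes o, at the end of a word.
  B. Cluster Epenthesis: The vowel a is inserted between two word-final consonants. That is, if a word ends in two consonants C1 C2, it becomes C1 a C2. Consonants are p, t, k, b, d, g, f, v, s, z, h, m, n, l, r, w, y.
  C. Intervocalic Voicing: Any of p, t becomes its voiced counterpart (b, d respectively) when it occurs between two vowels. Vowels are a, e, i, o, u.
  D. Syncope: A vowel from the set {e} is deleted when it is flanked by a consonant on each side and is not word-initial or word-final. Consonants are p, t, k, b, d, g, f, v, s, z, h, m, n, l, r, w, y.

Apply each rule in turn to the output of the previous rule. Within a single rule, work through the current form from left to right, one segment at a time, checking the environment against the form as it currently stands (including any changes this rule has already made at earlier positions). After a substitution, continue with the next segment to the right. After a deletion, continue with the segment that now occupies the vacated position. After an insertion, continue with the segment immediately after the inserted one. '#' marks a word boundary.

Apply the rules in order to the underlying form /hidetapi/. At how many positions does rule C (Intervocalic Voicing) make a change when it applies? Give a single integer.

2

A Final Vowel Lowering: [hidetapi] → [hidetape]
B Cluster Epenthesis: no change — [hidetape]
C Intervocalic Voicing: [hidetape] → [hidedabe]
D Syncope: [hidedabe] → [hiddabe]
Rule C changed 2 position(s).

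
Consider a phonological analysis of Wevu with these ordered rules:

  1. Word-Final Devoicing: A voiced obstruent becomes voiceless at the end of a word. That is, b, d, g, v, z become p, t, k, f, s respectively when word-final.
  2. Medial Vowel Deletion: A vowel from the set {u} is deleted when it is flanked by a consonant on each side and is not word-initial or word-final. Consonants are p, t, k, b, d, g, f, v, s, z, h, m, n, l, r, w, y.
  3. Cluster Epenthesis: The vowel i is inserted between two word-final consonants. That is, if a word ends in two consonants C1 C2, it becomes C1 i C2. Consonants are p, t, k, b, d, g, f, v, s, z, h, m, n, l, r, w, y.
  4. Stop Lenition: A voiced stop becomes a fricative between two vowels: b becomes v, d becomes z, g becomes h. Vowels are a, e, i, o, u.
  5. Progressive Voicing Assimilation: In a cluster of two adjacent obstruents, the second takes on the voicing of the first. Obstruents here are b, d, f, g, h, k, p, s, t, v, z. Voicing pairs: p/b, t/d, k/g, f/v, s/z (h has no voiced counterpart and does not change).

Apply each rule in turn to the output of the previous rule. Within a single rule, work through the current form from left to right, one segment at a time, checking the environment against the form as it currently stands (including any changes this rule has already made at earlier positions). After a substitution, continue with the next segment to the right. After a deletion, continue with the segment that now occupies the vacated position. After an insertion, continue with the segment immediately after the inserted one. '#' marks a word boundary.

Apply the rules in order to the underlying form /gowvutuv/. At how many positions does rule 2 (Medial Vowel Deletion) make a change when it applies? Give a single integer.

1 Word-Final Devoicing: [gowvutuv] → [gowvutuf]
2 Medial Vowel Deletion: [gowvutuf] → [gowvtf]
3 Cluster Epenthesis: [gowvtf] → [gowvtif]
4 Stop Lenition: no change — [gowvtif]
5 Progressive Voicing Assimilation: [gowvtif] → [gowvdif]
Rule 2 changed 2 position(s).

2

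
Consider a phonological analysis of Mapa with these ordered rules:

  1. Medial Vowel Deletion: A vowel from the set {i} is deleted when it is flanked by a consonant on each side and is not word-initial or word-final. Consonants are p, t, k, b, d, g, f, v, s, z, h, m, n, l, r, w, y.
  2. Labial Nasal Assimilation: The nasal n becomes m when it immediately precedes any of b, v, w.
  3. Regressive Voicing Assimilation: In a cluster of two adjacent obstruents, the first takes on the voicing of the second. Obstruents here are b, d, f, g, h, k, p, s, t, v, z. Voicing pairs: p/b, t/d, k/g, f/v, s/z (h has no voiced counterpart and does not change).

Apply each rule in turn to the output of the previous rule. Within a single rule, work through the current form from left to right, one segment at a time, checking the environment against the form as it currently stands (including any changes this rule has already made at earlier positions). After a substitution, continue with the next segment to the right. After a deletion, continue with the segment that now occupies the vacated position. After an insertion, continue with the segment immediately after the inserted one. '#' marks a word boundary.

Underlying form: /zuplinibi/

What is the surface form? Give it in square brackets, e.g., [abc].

[zuplmbi]

1 Medial Vowel Deletion: [zuplinibi] → [zuplnbi]
2 Labial Nasal Assimilation: [zuplnbi] → [zuplmbi]
3 Regressive Voicing Assimilation: no change — [zuplmbi]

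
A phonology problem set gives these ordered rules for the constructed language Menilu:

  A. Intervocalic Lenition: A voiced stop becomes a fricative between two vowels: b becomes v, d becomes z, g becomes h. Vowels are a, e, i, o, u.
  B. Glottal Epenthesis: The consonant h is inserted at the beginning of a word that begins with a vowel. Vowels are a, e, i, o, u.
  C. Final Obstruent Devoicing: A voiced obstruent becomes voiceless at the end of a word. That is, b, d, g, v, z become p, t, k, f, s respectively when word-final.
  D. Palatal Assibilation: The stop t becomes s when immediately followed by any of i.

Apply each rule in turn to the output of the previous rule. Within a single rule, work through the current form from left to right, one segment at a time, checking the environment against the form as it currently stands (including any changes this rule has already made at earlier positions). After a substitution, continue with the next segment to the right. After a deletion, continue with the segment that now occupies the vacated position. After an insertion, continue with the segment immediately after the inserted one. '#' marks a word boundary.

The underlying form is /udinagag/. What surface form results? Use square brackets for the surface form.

[huzinahak]

A Intervocalic Lenition: [udinagag] → [uzinahag]
B Glottal Epenthesis: [uzinahag] → [huzinahag]
C Final Obstruent Devoicing: [huzinahag] → [huzinahak]
D Palatal Assibilation: no change — [huzinahak]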